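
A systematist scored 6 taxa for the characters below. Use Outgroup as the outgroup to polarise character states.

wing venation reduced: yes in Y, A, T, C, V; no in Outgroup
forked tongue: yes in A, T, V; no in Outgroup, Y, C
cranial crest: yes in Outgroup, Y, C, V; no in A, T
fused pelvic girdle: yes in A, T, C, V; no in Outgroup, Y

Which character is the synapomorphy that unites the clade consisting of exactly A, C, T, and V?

fused pelvic girdle

Character polarity is set by the outgroup: the derived state is whichever differs from the outgroup's state, so for cranial crest the derived state is 'no', and for the remaining characters it is 'yes'.
wing venation reduced (derived state 'yes') is shared by all ingroup taxa — unites the whole ingroup.
forked tongue: derived state 'yes' in A, T, and V only — synapomorphy for {A, T, V}.
cranial crest (derived state 'no') is shared by A and T — a synapomorphy uniting that clade.
fused pelvic girdle (derived state 'yes') is shared by A, C, T, and V — a synapomorphy uniting that clade.
Most parsimonious ingroup topology: (Y,(((A,T),V),C)).
The clade {A, C, T, V} is supported by fused pelvic girdle: its derived state 'yes' occurs in exactly those taxa and in no other taxon (including the outgroup).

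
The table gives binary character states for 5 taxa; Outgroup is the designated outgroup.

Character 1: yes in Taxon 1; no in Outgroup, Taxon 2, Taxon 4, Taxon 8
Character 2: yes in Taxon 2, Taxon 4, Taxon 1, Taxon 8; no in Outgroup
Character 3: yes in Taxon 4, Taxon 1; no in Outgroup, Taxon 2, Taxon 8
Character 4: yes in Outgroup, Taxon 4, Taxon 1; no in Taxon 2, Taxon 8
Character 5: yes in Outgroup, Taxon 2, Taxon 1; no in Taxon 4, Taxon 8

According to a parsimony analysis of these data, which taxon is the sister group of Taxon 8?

Character polarity is set by the outgroup: the derived state is whichever differs from the outgroup's state, so for Character 4, Character 5 the derived state is 'no', and for the remaining characters it is 'yes'.
Character 1 (derived state 'yes') is unique to Taxon 1 (autapomorphy; uninformative for grouping).
Character 2 (derived state 'yes') is shared by all ingroup taxa — unites the whole ingroup.
Character 3 (derived state 'yes') is shared by Taxon 1 and Taxon 4 — a synapomorphy uniting that clade.
Only Taxon 2 and Taxon 8 show the derived state 'no' for Character 4, supporting them as a clade.
Character 5 (state 'no') occurs in Taxon 4 and Taxon 8 but conflicts with the nesting implied by the other characters — most parsimoniously interpreted as homoplasy.
Most parsimonious ingroup topology: ((Taxon 4,Taxon 1),(Taxon 8,Taxon 2)).
Taxon 8 and Taxon 2 form a cherry on this tree, so they are sister taxa.

Taxon 2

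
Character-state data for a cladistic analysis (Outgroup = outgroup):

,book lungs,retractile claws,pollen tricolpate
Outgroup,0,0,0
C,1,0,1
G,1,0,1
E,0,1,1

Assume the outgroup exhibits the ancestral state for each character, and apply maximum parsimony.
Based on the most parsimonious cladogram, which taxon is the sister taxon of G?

C

The outgroup has state '0' for every character, so '1' is the derived state throughout.
Only C and G show the derived state '1' for book lungs, supporting them as a clade.
retractile claws: derived state '1' in E only — an autapomorphy, so it tells us nothing about relationships among taxa.
All ingroup taxa share the derived state '1' for pollen tricolpate; it defines the ingroup but does not resolve relationships within it.
Most parsimonious ingroup topology: ((C,G),E).
G and C form a cherry on this tree, so they are sister taxa.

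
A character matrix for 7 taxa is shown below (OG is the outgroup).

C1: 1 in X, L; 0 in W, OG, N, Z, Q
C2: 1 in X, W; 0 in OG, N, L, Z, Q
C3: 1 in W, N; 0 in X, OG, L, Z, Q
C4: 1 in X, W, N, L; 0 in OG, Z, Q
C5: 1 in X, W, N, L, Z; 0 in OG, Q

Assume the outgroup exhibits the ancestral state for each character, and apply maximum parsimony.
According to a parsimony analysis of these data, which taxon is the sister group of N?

The outgroup has state '0' for every character, so '1' is the derived state throughout.
C1: derived state '1' in L and X only — synapomorphy for {L, X}.
C2 groups W and X, which is incompatible with the clades supported by the remaining characters; treating it as convergent (homoplasy) costs fewer steps than any alternative tree.
C3 (derived state '1') is shared by N and W — a synapomorphy uniting that clade.
C4: derived state '1' in L, N, W, and X only — synapomorphy for {L, N, W, X}.
Only L, N, W, X, and Z show the derived state '1' for C5, supporting them as a clade.
Most parsimonious ingroup topology: (Q,(((W,N),(X,L)),Z)).
N and W form a cherry on this tree, so they are sister taxa.

W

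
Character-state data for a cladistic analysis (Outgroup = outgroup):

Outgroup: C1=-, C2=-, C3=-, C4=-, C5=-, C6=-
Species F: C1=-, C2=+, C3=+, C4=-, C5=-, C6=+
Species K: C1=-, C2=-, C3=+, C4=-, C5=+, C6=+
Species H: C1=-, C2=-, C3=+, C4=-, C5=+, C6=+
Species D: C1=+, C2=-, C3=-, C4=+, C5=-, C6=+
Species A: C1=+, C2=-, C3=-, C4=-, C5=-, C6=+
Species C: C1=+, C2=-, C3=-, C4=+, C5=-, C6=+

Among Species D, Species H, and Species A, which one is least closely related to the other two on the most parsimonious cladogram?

Species H

The outgroup has state '-' for every character, so '+' is the derived state throughout.
C1: derived state '+' in Species A, Species C, and Species D only — synapomorphy for {Species A, Species C, Species D}.
C2 (derived state '+') is unique to Species F (autapomorphy; uninformative for grouping).
Only Species F, Species H, and Species K show the derived state '+' for C3, supporting them as a clade.
Only Species C and Species D show the derived state '+' for C4, supporting them as a clade.
C5 (derived state '+') is shared by Species H and Species K — a synapomorphy uniting that clade.
C6 (derived state '+') is shared by all ingroup taxa — unites the whole ingroup.
Most parsimonious ingroup topology: ((Species F,(Species K,Species H)),((Species D,Species C),Species A)).
Species A and Species D share a more recent common ancestor with each other than either does with Species H, so Species H is the least closely related of the three.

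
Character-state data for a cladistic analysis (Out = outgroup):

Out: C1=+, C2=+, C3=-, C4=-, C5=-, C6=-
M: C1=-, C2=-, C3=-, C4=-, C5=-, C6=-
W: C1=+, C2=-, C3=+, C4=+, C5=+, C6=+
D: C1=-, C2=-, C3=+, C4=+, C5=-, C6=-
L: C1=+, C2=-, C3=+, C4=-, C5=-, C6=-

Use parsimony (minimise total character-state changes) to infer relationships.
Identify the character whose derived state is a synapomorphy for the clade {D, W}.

C4

Character polarity is set by the outgroup: the derived state is whichever differs from the outgroup's state, so for C1, C2 the derived state is '-', and for the remaining characters it is '+'.
C1 (state '-') occurs in D and M but conflicts with the nesting implied by the other characters — most parsimoniously interpreted as homoplasy.
All ingroup taxa share the derived state '-' for C2; it defines the ingroup but does not resolve relationships within it.
Only D, L, and W show the derived state '+' for C3, supporting them as a clade.
C4 (derived state '+') is shared by D and W — a synapomorphy uniting that clade.
C5: derived state '+' in W only — an autapomorphy, so it tells us nothing about relationships among taxa.
C6: derived state '+' in W only — an autapomorphy, so it tells us nothing about relationships among taxa.
Most parsimonious ingroup topology: (M,((W,D),L)).
The clade {D, W} is supported by C4: its derived state '+' occurs in exactly those taxa and in no other taxon (including the outgroup).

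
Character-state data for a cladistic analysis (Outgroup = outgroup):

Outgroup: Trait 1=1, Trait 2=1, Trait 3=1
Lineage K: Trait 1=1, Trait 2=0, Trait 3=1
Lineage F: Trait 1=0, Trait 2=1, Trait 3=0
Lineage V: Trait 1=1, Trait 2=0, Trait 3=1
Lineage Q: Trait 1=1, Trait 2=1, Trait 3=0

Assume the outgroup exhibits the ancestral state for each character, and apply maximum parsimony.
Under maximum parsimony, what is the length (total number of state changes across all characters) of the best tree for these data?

3

The outgroup has state '1' for every character, so '0' is the derived state throughout.
Trait 1: derived state '0' in Lineage F only — an autapomorphy, so it tells us nothing about relationships among taxa.
Trait 2: derived state '0' in Lineage K and Lineage V only — synapomorphy for {Lineage K, Lineage V}.
Trait 3: derived state '0' in Lineage F and Lineage Q only — synapomorphy for {Lineage F, Lineage Q}.
Most parsimonious ingroup topology: ((Lineage K,Lineage V),(Lineage F,Lineage Q)).
Changes per character on this tree: Trait 1: 1; Trait 2: 1; Trait 3: 1.
Total = 3.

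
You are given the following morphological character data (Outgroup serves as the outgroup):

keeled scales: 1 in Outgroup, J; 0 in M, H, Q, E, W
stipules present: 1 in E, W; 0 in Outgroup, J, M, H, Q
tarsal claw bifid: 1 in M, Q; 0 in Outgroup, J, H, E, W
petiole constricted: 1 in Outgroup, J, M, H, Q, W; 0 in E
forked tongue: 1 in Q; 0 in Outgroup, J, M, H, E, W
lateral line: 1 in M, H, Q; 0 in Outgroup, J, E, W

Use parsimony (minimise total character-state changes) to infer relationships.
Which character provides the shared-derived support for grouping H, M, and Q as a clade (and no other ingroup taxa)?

Character polarity is set by the outgroup: the derived state is whichever differs from the outgroup's state, so for keeled scales, petiole constricted the derived state is '0', and for the remaining characters it is '1'.
keeled scales: derived state '0' in E, H, M, Q, and W only — synapomorphy for {E, H, M, Q, W}.
stipules present (derived state '1') is shared by E and W — a synapomorphy uniting that clade.
tarsal claw bifid (derived state '1') is shared by M and Q — a synapomorphy uniting that clade.
petiole constricted (derived state '0') is unique to E (autapomorphy; uninformative for grouping).
forked tongue (derived state '1') is unique to Q (autapomorphy; uninformative for grouping).
Only H, M, and Q show the derived state '1' for lateral line, supporting them as a clade.
Most parsimonious ingroup topology: (J,(((M,Q),H),(E,W))).
The clade {H, M, Q} is supported by lateral line: its derived state '1' occurs in exactly those taxa and in no other taxon (including the outgroup).

lateral line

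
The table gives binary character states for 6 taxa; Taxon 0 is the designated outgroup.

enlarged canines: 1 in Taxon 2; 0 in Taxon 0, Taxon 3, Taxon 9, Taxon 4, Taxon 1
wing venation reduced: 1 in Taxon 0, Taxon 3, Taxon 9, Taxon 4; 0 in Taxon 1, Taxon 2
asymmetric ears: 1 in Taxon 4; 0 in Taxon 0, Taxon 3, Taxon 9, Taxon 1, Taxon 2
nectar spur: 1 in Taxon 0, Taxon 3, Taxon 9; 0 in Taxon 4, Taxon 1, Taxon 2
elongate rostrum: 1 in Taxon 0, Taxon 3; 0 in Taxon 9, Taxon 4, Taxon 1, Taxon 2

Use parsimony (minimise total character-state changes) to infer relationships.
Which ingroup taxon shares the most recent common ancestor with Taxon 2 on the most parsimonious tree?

Character polarity is set by the outgroup: the derived state is whichever differs from the outgroup's state, so for wing venation reduced, nectar spur, elongate rostrum the derived state is '0', and for the remaining characters it is '1'.
enlarged canines: derived state '1' in Taxon 2 only — an autapomorphy, so it tells us nothing about relationships among taxa.
wing venation reduced: derived state '0' in Taxon 1 and Taxon 2 only — synapomorphy for {Taxon 1, Taxon 2}.
asymmetric ears: derived state '1' in Taxon 4 only — an autapomorphy, so it tells us nothing about relationships among taxa.
nectar spur: derived state '0' in Taxon 1, Taxon 2, and Taxon 4 only — synapomorphy for {Taxon 1, Taxon 2, Taxon 4}.
Only Taxon 1, Taxon 2, Taxon 4, and Taxon 9 show the derived state '0' for elongate rostrum, supporting them as a clade.
Most parsimonious ingroup topology: (Taxon 3,(Taxon 9,(Taxon 4,(Taxon 1,Taxon 2)))).
Taxon 2 and Taxon 1 form a cherry on this tree, so they are sister taxa.

Taxon 1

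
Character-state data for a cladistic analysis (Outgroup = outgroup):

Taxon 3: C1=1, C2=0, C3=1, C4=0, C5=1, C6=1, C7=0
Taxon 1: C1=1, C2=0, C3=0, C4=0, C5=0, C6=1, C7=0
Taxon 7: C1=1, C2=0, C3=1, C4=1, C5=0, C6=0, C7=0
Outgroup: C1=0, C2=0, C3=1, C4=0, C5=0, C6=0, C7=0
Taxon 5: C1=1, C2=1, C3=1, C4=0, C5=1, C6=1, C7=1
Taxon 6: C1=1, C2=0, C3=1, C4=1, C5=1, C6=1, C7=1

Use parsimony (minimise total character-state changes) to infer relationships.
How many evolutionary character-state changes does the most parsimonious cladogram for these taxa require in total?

8

Character polarity is set by the outgroup: the derived state is whichever differs from the outgroup's state, so for C3 the derived state is '0', and for the remaining characters it is '1'.
All ingroup taxa share the derived state '1' for C1; it defines the ingroup but does not resolve relationships within it.
C2: derived state '1' in Taxon 5 only — an autapomorphy, so it tells us nothing about relationships among taxa.
C3: derived state '0' in Taxon 1 only — an autapomorphy, so it tells us nothing about relationships among taxa.
C4 (state '1') occurs in Taxon 6 and Taxon 7 but conflicts with the nesting implied by the other characters — most parsimoniously interpreted as homoplasy.
C5: derived state '1' in Taxon 3, Taxon 5, and Taxon 6 only — synapomorphy for {Taxon 3, Taxon 5, Taxon 6}.
Only Taxon 1, Taxon 3, Taxon 5, and Taxon 6 show the derived state '1' for C6, supporting them as a clade.
C7 (derived state '1') is shared by Taxon 5 and Taxon 6 — a synapomorphy uniting that clade.
Most parsimonious ingroup topology: ((((Taxon 5,Taxon 6),Taxon 3),Taxon 1),Taxon 7).
Changes per character on this tree: C1: 1; C2: 1; C3: 1; C4: 2; C5: 1; C6: 1; C7: 1.
Total = 8.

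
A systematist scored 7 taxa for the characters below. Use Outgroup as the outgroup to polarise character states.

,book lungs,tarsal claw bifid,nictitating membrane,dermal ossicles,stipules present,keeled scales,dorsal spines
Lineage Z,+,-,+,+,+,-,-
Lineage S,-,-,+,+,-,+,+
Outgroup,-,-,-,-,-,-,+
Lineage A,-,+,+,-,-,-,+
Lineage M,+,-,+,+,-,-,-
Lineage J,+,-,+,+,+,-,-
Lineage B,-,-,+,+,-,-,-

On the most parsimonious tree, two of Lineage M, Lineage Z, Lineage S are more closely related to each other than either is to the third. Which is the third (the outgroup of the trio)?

Character polarity is set by the outgroup: the derived state is whichever differs from the outgroup's state, so for dorsal spines the derived state is '-', and for the remaining characters it is '+'.
Only Lineage J, Lineage M, and Lineage Z show the derived state '+' for book lungs, supporting them as a clade.
tarsal claw bifid (derived state '+') is unique to Lineage A (autapomorphy; uninformative for grouping).
nictitating membrane (derived state '+') is shared by all ingroup taxa — unites the whole ingroup.
dermal ossicles (derived state '+') is shared by Lineage B, Lineage J, Lineage M, Lineage S, and Lineage Z — a synapomorphy uniting that clade.
stipules present (derived state '+') is shared by Lineage J and Lineage Z — a synapomorphy uniting that clade.
keeled scales (derived state '+') is unique to Lineage S (autapomorphy; uninformative for grouping).
dorsal spines: derived state '-' in Lineage B, Lineage J, Lineage M, and Lineage Z only — synapomorphy for {Lineage B, Lineage J, Lineage M, Lineage Z}.
Most parsimonious ingroup topology: (((((Lineage J,Lineage Z),Lineage M),Lineage B),Lineage S),Lineage A).
Lineage M and Lineage Z share a more recent common ancestor with each other than either does with Lineage S, so Lineage S is the least closely related of the three.

Lineage S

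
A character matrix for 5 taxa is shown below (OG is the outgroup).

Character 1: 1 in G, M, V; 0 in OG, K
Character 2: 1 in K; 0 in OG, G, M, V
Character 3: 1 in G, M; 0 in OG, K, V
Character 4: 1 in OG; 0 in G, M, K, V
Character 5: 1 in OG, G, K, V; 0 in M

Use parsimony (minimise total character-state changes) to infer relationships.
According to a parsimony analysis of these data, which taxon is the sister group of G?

M

Character polarity is set by the outgroup: the derived state is whichever differs from the outgroup's state, so for Character 4, Character 5 the derived state is '0', and for the remaining characters it is '1'.
Character 1 (derived state '1') is shared by G, M, and V — a synapomorphy uniting that clade.
Character 2: derived state '1' in K only — an autapomorphy, so it tells us nothing about relationships among taxa.
Character 3: derived state '1' in G and M only — synapomorphy for {G, M}.
All ingroup taxa share the derived state '0' for Character 4; it defines the ingroup but does not resolve relationships within it.
Character 5: derived state '0' in M only — an autapomorphy, so it tells us nothing about relationships among taxa.
Most parsimonious ingroup topology: (((G,M),V),K).
G and M form a cherry on this tree, so they are sister taxa.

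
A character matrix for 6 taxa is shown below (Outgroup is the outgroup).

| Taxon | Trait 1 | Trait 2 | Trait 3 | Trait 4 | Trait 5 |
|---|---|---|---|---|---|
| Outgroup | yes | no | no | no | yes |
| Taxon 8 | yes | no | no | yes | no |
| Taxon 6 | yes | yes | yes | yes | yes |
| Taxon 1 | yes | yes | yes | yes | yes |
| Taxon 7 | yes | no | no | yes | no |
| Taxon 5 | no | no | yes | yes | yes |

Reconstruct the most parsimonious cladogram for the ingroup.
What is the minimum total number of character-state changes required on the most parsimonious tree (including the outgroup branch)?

Character polarity is set by the outgroup: the derived state is whichever differs from the outgroup's state, so for Trait 1, Trait 5 the derived state is 'no', and for the remaining characters it is 'yes'.
Trait 1: derived state 'no' in Taxon 5 only — an autapomorphy, so it tells us nothing about relationships among taxa.
Trait 2: derived state 'yes' in Taxon 1 and Taxon 6 only — synapomorphy for {Taxon 1, Taxon 6}.
Trait 3 (derived state 'yes') is shared by Taxon 1, Taxon 5, and Taxon 6 — a synapomorphy uniting that clade.
Trait 4 (derived state 'yes') is shared by all ingroup taxa — unites the whole ingroup.
Trait 5 (derived state 'no') is shared by Taxon 7 and Taxon 8 — a synapomorphy uniting that clade.
Most parsimonious ingroup topology: ((Taxon 8,Taxon 7),((Taxon 6,Taxon 1),Taxon 5)).
Changes per character on this tree: Trait 1: 1; Trait 2: 1; Trait 3: 1; Trait 4: 1; Trait 5: 1.
Total = 5.

5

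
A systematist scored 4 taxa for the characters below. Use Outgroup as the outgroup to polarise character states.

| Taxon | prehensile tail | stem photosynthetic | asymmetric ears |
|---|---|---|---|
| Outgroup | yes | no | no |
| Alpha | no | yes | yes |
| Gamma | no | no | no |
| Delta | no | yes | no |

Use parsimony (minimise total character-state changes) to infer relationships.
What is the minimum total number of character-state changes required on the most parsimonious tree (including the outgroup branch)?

3

Character polarity is set by the outgroup: the derived state is whichever differs from the outgroup's state, so for prehensile tail the derived state is 'no', and for the remaining characters it is 'yes'.
prehensile tail (derived state 'no') is shared by all ingroup taxa — unites the whole ingroup.
stem photosynthetic (derived state 'yes') is shared by Alpha and Delta — a synapomorphy uniting that clade.
asymmetric ears: derived state 'yes' in Alpha only — an autapomorphy, so it tells us nothing about relationships among taxa.
Most parsimonious ingroup topology: ((Alpha,Delta),Gamma).
Changes per character on this tree: prehensile tail: 1; stem photosynthetic: 1; asymmetric ears: 1.
Total = 3.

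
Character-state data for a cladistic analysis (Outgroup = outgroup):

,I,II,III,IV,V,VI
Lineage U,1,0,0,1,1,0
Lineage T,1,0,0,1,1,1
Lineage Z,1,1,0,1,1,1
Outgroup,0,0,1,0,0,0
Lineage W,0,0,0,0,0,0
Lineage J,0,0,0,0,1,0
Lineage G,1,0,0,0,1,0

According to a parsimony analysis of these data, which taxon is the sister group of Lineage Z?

Lineage T

Character polarity is set by the outgroup: the derived state is whichever differs from the outgroup's state, so for III the derived state is '0', and for the remaining characters it is '1'.
Only Lineage G, Lineage T, Lineage U, and Lineage Z show the derived state '1' for I, supporting them as a clade.
II: derived state '1' in Lineage Z only — an autapomorphy, so it tells us nothing about relationships among taxa.
III (derived state '0') is shared by all ingroup taxa — unites the whole ingroup.
IV (derived state '1') is shared by Lineage T, Lineage U, and Lineage Z — a synapomorphy uniting that clade.
V: derived state '1' in Lineage G, Lineage J, Lineage T, Lineage U, and Lineage Z only — synapomorphy for {Lineage G, Lineage J, Lineage T, Lineage U, Lineage Z}.
Only Lineage T and Lineage Z show the derived state '1' for VI, supporting them as a clade.
Most parsimonious ingroup topology: (((Lineage G,((Lineage T,Lineage Z),Lineage U)),Lineage J),Lineage W).
Lineage Z and Lineage T form a cherry on this tree, so they are sister taxa.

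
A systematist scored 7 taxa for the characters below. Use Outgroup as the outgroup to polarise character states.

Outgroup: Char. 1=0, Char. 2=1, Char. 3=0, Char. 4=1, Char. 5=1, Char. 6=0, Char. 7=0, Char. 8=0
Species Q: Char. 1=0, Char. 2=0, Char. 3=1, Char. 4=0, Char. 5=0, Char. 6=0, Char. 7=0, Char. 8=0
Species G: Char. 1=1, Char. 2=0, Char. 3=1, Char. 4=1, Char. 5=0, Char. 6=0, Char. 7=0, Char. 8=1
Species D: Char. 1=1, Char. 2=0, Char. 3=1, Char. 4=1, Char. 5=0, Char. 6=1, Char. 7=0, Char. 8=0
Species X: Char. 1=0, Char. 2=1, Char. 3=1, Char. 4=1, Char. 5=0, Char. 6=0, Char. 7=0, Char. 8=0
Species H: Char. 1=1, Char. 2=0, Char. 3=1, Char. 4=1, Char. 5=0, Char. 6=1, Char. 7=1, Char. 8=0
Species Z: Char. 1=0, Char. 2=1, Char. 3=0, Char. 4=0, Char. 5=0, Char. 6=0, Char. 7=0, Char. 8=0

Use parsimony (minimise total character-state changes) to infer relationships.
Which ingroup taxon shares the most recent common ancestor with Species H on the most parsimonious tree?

Character polarity is set by the outgroup: the derived state is whichever differs from the outgroup's state, so for Char. 2, Char. 4, Char. 5 the derived state is '0', and for the remaining characters it is '1'.
Char. 1: derived state '1' in Species D, Species G, and Species H only — synapomorphy for {Species D, Species G, Species H}.
Char. 2 (derived state '0') is shared by Species D, Species G, Species H, and Species Q — a synapomorphy uniting that clade.
Char. 3: derived state '1' in Species D, Species G, Species H, Species Q, and Species X only — synapomorphy for {Species D, Species G, Species H, Species Q, Species X}.
Char. 4 (state '0') occurs in Species Q and Species Z but conflicts with the nesting implied by the other characters — most parsimoniously interpreted as homoplasy.
Char. 5 (derived state '0') is shared by all ingroup taxa — unites the whole ingroup.
Char. 6: derived state '1' in Species D and Species H only — synapomorphy for {Species D, Species H}.
Char. 7: derived state '1' in Species H only — an autapomorphy, so it tells us nothing about relationships among taxa.
Char. 8 (derived state '1') is unique to Species G (autapomorphy; uninformative for grouping).
Most parsimonious ingroup topology: (((Species Q,(Species G,(Species D,Species H))),Species X),Species Z).
Species H and Species D form a cherry on this tree, so they are sister taxa.

Species D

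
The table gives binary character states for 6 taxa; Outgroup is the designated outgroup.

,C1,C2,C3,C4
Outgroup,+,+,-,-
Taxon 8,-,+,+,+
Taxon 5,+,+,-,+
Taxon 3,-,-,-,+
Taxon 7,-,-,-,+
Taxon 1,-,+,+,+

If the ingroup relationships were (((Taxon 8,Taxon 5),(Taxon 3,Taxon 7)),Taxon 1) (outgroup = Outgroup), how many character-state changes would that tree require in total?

Map each character onto (((Taxon 8,Taxon 5),(Taxon 3,Taxon 7)),Taxon 1) (rooted by Outgroup) and count the minimum state changes it requires (Fitch parsimony):
C1: 2; C2: 1; C3: 2; C4: 1.
Total tree length = 6.

6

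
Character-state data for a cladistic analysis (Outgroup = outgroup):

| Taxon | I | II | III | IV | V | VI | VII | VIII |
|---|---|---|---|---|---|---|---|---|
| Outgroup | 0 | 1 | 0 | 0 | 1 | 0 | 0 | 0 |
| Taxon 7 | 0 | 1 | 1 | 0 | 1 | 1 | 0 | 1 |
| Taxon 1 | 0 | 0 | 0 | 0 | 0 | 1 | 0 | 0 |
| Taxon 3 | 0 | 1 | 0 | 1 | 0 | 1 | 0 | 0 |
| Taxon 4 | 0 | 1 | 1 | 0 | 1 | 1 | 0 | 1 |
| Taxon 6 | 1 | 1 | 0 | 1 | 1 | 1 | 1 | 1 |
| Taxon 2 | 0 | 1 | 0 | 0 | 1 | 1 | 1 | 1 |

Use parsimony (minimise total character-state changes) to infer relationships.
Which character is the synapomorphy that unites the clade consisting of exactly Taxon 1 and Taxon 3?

V

Character polarity is set by the outgroup: the derived state is whichever differs from the outgroup's state, so for II, V the derived state is '0', and for the remaining characters it is '1'.
I (derived state '1') is unique to Taxon 6 (autapomorphy; uninformative for grouping).
II: derived state '0' in Taxon 1 only — an autapomorphy, so it tells us nothing about relationships among taxa.
Only Taxon 4 and Taxon 7 show the derived state '1' for III, supporting them as a clade.
IV groups Taxon 3 and Taxon 6, which is incompatible with the clades supported by the remaining characters; treating it as convergent (homoplasy) costs fewer steps than any alternative tree.
Only Taxon 1 and Taxon 3 show the derived state '0' for V, supporting them as a clade.
VI (derived state '1') is shared by all ingroup taxa — unites the whole ingroup.
VII (derived state '1') is shared by Taxon 2 and Taxon 6 — a synapomorphy uniting that clade.
VIII: derived state '1' in Taxon 2, Taxon 4, Taxon 6, and Taxon 7 only — synapomorphy for {Taxon 2, Taxon 4, Taxon 6, Taxon 7}.
Most parsimonious ingroup topology: (((Taxon 7,Taxon 4),(Taxon 6,Taxon 2)),(Taxon 1,Taxon 3)).
The clade {Taxon 1, Taxon 3} is supported by V: its derived state '0' occurs in exactly those taxa and in no other taxon (including the outgroup).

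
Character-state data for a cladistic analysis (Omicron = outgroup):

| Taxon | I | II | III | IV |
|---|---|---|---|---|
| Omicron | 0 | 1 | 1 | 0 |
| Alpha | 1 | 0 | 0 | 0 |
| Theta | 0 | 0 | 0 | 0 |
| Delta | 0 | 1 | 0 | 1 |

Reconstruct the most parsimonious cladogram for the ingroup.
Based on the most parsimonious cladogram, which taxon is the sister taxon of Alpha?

Theta

Character polarity is set by the outgroup: the derived state is whichever differs from the outgroup's state, so for II, III the derived state is '0', and for the remaining characters it is '1'.
I: derived state '1' in Alpha only — an autapomorphy, so it tells us nothing about relationships among taxa.
II: derived state '0' in Alpha and Theta only — synapomorphy for {Alpha, Theta}.
All ingroup taxa share the derived state '0' for III; it defines the ingroup but does not resolve relationships within it.
IV: derived state '1' in Delta only — an autapomorphy, so it tells us nothing about relationships among taxa.
Most parsimonious ingroup topology: ((Alpha,Theta),Delta).
Alpha and Theta form a cherry on this tree, so they are sister taxa.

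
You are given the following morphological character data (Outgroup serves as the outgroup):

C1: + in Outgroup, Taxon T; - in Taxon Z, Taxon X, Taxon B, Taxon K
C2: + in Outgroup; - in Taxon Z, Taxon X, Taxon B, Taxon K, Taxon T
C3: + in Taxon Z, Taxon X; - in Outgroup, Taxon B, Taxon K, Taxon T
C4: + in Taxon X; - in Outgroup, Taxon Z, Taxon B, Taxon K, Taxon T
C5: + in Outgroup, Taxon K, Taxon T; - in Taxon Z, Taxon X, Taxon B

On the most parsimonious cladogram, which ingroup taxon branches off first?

Character polarity is set by the outgroup: the derived state is whichever differs from the outgroup's state, so for C1, C2, C5 the derived state is '-', and for the remaining characters it is '+'.
Only Taxon B, Taxon K, Taxon X, and Taxon Z show the derived state '-' for C1, supporting them as a clade.
C2 (derived state '-') is shared by all ingroup taxa — unites the whole ingroup.
Only Taxon X and Taxon Z show the derived state '+' for C3, supporting them as a clade.
C4 (derived state '+') is unique to Taxon X (autapomorphy; uninformative for grouping).
Only Taxon B, Taxon X, and Taxon Z show the derived state '-' for C5, supporting them as a clade.
Most parsimonious ingroup topology: ((((Taxon Z,Taxon X),Taxon B),Taxon K),Taxon T).
Taxon T is sister to the clade containing all other ingroup taxa, so it is the earliest-diverging (most basal) ingroup lineage.

Taxon T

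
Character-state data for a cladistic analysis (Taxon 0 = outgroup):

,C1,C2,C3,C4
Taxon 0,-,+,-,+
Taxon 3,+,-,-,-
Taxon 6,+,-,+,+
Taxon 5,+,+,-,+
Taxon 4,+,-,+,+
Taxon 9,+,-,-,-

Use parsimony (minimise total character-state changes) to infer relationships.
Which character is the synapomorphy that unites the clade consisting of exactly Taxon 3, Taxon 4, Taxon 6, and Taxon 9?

C2

Character polarity is set by the outgroup: the derived state is whichever differs from the outgroup's state, so for C2, C4 the derived state is '-', and for the remaining characters it is '+'.
All ingroup taxa share the derived state '+' for C1; it defines the ingroup but does not resolve relationships within it.
Only Taxon 3, Taxon 4, Taxon 6, and Taxon 9 show the derived state '-' for C2, supporting them as a clade.
Only Taxon 4 and Taxon 6 show the derived state '+' for C3, supporting them as a clade.
Only Taxon 3 and Taxon 9 show the derived state '-' for C4, supporting them as a clade.
Most parsimonious ingroup topology: (((Taxon 3,Taxon 9),(Taxon 6,Taxon 4)),Taxon 5).
The clade {Taxon 3, Taxon 4, Taxon 6, Taxon 9} is supported by C2: its derived state '-' occurs in exactly those taxa and in no other taxon (including the outgroup).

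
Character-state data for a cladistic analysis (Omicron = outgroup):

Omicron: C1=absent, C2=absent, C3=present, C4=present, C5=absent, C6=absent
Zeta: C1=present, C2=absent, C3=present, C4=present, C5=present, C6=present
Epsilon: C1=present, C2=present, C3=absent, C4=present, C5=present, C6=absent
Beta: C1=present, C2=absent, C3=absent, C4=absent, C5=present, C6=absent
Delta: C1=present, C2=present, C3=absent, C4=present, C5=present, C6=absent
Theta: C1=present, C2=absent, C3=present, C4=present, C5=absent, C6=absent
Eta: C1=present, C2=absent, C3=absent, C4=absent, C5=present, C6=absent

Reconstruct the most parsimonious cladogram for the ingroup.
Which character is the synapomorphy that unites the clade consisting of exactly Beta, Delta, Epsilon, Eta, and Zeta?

Character polarity is set by the outgroup: the derived state is whichever differs from the outgroup's state, so for C3, C4 the derived state is 'absent', and for the remaining characters it is 'present'.
C1 (derived state 'present') is shared by all ingroup taxa — unites the whole ingroup.
C2 (derived state 'present') is shared by Delta and Epsilon — a synapomorphy uniting that clade.
C3: derived state 'absent' in Beta, Delta, Epsilon, and Eta only — synapomorphy for {Beta, Delta, Epsilon, Eta}.
C4: derived state 'absent' in Beta and Eta only — synapomorphy for {Beta, Eta}.
Only Beta, Delta, Epsilon, Eta, and Zeta show the derived state 'present' for C5, supporting them as a clade.
C6 (derived state 'present') is unique to Zeta (autapomorphy; uninformative for grouping).
Most parsimonious ingroup topology: ((((Eta,Beta),(Epsilon,Delta)),Zeta),Theta).
The clade {Beta, Delta, Epsilon, Eta, Zeta} is supported by C5: its derived state 'present' occurs in exactly those taxa and in no other taxon (including the outgroup).

C5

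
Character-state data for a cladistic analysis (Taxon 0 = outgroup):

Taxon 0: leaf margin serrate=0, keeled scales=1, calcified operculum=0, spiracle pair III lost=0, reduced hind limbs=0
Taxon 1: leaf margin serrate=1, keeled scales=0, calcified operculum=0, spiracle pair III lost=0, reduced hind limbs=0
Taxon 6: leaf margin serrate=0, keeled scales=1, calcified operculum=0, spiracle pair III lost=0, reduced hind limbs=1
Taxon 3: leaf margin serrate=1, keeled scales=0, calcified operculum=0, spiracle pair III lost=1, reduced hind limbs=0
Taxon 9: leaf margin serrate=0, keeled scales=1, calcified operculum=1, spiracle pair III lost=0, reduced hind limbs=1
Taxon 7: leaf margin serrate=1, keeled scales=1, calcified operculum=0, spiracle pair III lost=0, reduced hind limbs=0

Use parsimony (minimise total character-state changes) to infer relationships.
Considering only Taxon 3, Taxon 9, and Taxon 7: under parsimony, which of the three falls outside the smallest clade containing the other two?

Taxon 9

Character polarity is set by the outgroup: the derived state is whichever differs from the outgroup's state, so for keeled scales the derived state is '0', and for the remaining characters it is '1'.
Only Taxon 1, Taxon 3, and Taxon 7 show the derived state '1' for leaf margin serrate, supporting them as a clade.
keeled scales: derived state '0' in Taxon 1 and Taxon 3 only — synapomorphy for {Taxon 1, Taxon 3}.
calcified operculum (derived state '1') is unique to Taxon 9 (autapomorphy; uninformative for grouping).
spiracle pair III lost (derived state '1') is unique to Taxon 3 (autapomorphy; uninformative for grouping).
reduced hind limbs (derived state '1') is shared by Taxon 6 and Taxon 9 — a synapomorphy uniting that clade.
Most parsimonious ingroup topology: (((Taxon 1,Taxon 3),Taxon 7),(Taxon 6,Taxon 9)).
Taxon 7 and Taxon 3 share a more recent common ancestor with each other than either does with Taxon 9, so Taxon 9 is the least closely related of the three.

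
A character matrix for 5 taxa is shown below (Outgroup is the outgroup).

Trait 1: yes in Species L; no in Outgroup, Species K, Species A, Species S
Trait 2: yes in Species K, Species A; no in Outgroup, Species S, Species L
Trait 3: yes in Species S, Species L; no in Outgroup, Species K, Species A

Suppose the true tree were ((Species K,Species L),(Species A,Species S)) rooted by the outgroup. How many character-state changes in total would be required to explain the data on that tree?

Map each character onto ((Species K,Species L),(Species A,Species S)) (rooted by Outgroup) and count the minimum state changes it requires (Fitch parsimony):
Trait 1: 1; Trait 2: 2; Trait 3: 2.
Total tree length = 5.

5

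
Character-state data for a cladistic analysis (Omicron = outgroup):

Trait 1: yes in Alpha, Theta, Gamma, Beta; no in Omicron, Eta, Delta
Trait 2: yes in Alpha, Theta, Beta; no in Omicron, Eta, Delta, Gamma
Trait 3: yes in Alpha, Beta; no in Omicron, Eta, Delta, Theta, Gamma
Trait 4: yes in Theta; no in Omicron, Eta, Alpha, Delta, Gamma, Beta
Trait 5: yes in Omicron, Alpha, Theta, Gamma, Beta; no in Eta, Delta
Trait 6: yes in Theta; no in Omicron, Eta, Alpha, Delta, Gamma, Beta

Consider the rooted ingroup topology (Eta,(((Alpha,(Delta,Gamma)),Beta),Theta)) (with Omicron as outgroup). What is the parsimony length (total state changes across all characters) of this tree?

Map each character onto (Eta,(((Alpha,(Delta,Gamma)),Beta),Theta)) (rooted by Omicron) and count the minimum state changes it requires (Fitch parsimony):
Trait 1: 2; Trait 2: 2; Trait 3: 2; Trait 4: 1; Trait 5: 2; Trait 6: 1.
Total tree length = 10.

10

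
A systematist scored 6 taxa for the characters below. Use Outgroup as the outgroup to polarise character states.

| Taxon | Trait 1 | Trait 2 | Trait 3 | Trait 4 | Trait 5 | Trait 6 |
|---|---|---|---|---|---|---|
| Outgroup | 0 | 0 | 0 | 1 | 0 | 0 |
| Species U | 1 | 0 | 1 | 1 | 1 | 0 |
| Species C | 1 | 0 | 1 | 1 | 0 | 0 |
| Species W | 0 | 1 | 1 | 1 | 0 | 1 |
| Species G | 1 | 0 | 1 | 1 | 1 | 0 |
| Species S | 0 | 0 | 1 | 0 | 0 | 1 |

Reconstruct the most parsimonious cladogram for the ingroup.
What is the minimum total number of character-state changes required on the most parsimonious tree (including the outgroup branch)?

6

Character polarity is set by the outgroup: the derived state is whichever differs from the outgroup's state, so for Trait 4 the derived state is '0', and for the remaining characters it is '1'.
Trait 1 (derived state '1') is shared by Species C, Species G, and Species U — a synapomorphy uniting that clade.
Trait 2 (derived state '1') is unique to Species W (autapomorphy; uninformative for grouping).
Trait 3 (derived state '1') is shared by all ingroup taxa — unites the whole ingroup.
Trait 4: derived state '0' in Species S only — an autapomorphy, so it tells us nothing about relationships among taxa.
Trait 5: derived state '1' in Species G and Species U only — synapomorphy for {Species G, Species U}.
Trait 6: derived state '1' in Species S and Species W only — synapomorphy for {Species S, Species W}.
Most parsimonious ingroup topology: (((Species U,Species G),Species C),(Species W,Species S)).
Changes per character on this tree: Trait 1: 1; Trait 2: 1; Trait 3: 1; Trait 4: 1; Trait 5: 1; Trait 6: 1.
Total = 6.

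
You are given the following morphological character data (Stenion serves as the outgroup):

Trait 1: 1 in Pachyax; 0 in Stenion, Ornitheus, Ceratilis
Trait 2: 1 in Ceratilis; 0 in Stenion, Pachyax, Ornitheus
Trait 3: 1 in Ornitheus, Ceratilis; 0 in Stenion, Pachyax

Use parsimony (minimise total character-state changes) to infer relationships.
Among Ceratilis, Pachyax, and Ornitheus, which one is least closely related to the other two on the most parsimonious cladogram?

The outgroup has state '0' for every character, so '1' is the derived state throughout.
Trait 1: derived state '1' in Pachyax only — an autapomorphy, so it tells us nothing about relationships among taxa.
Trait 2: derived state '1' in Ceratilis only — an autapomorphy, so it tells us nothing about relationships among taxa.
Trait 3 (derived state '1') is shared by Ceratilis and Ornitheus — a synapomorphy uniting that clade.
Most parsimonious ingroup topology: (Pachyax,(Ornitheus,Ceratilis)).
Ceratilis and Ornitheus share a more recent common ancestor with each other than either does with Pachyax, so Pachyax is the least closely related of the three.

Pachyax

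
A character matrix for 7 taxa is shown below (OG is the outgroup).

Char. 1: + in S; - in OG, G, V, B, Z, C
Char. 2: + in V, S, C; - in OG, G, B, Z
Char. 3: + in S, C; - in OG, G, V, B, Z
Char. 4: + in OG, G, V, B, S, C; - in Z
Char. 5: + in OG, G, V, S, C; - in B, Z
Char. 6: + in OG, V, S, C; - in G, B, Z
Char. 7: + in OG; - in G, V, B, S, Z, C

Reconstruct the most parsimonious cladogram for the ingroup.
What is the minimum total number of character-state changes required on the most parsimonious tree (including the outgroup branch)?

7

Character polarity is set by the outgroup: the derived state is whichever differs from the outgroup's state, so for Char. 4, Char. 5, Char. 6, Char. 7 the derived state is '-', and for the remaining characters it is '+'.
Char. 1: derived state '+' in S only — an autapomorphy, so it tells us nothing about relationships among taxa.
Char. 2 (derived state '+') is shared by C, S, and V — a synapomorphy uniting that clade.
Char. 3 (derived state '+') is shared by C and S — a synapomorphy uniting that clade.
Char. 4: derived state '-' in Z only — an autapomorphy, so it tells us nothing about relationships among taxa.
Char. 5 (derived state '-') is shared by B and Z — a synapomorphy uniting that clade.
Only B, G, and Z show the derived state '-' for Char. 6, supporting them as a clade.
Char. 7 (derived state '-') is shared by all ingroup taxa — unites the whole ingroup.
Most parsimonious ingroup topology: ((G,(B,Z)),(V,(S,C))).
Changes per character on this tree: Char. 1: 1; Char. 2: 1; Char. 3: 1; Char. 4: 1; Char. 5: 1; Char. 6: 1; Char. 7: 1.
Total = 7.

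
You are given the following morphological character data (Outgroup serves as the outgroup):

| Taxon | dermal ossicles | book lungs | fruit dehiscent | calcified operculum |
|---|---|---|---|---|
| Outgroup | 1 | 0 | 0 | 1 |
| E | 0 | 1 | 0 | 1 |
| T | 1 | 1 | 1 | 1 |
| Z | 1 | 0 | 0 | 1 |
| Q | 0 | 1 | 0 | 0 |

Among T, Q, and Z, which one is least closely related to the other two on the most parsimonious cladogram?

Character polarity is set by the outgroup: the derived state is whichever differs from the outgroup's state, so for dermal ossicles, calcified operculum the derived state is '0', and for the remaining characters it is '1'.
dermal ossicles: derived state '0' in E and Q only — synapomorphy for {E, Q}.
book lungs: derived state '1' in E, Q, and T only — synapomorphy for {E, Q, T}.
fruit dehiscent: derived state '1' in T only — an autapomorphy, so it tells us nothing about relationships among taxa.
calcified operculum (derived state '0') is unique to Q (autapomorphy; uninformative for grouping).
Most parsimonious ingroup topology: (((E,Q),T),Z).
Q and T share a more recent common ancestor with each other than either does with Z, so Z is the least closely related of the three.

Z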